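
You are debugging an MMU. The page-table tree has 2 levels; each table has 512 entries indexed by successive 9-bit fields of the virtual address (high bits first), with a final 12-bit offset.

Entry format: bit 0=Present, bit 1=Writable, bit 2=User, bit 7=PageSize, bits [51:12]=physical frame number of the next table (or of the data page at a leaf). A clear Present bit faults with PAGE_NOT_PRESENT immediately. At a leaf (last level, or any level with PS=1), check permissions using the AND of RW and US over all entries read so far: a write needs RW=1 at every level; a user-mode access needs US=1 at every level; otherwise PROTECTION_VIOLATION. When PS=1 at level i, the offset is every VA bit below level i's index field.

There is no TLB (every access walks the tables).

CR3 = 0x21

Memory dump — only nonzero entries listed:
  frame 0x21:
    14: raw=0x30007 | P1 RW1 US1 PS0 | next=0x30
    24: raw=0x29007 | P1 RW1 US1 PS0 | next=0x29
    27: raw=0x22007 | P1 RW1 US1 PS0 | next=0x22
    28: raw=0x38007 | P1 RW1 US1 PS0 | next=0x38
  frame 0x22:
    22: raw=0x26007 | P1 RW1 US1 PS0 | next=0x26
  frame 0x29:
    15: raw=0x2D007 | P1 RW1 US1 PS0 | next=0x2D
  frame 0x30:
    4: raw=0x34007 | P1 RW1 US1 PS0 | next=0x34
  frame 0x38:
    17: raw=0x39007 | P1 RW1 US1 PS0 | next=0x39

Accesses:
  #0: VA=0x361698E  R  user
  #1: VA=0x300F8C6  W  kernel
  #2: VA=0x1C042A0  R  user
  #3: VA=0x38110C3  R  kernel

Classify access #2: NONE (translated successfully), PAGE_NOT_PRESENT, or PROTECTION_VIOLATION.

Walk each access:
#0 VA=0x361698E (r,user):
  [0] read 0x21 idx=27: raw=0x22007 flags P=1 W=1 U=1 S=0
  [1] read 0x22 idx=22: raw=0x26007 flags P=1 W=1 U=1 S=0
  ⇒ phys 0x2698E  [2 reads]
#1 VA=0x300F8C6 (w,kernel):
  [0] read 0x21 idx=24: raw=0x29007 flags P=1 W=1 U=1 S=0
  [1] read 0x29 idx=15: raw=0x2D007 flags P=1 W=1 U=1 S=0
  ⇒ phys 0x2D8C6  [2 reads]
#2 VA=0x1C042A0 (r,user):
  [0] read 0x21 idx=14: raw=0x30007 flags P=1 W=1 U=1 S=0
  [1] read 0x30 idx=4: raw=0x34007 flags P=1 W=1 U=1 S=0
  ⇒ phys 0x342A0  [2 reads]
#3 VA=0x38110C3 (r,kernel):
  [0] read 0x21 idx=28: raw=0x38007 flags P=1 W=1 U=1 S=0
  [1] read 0x38 idx=17: raw=0x39007 flags P=1 W=1 U=1 S=0
  ⇒ phys 0x390C3  [2 reads]

Access #2 fault: NONE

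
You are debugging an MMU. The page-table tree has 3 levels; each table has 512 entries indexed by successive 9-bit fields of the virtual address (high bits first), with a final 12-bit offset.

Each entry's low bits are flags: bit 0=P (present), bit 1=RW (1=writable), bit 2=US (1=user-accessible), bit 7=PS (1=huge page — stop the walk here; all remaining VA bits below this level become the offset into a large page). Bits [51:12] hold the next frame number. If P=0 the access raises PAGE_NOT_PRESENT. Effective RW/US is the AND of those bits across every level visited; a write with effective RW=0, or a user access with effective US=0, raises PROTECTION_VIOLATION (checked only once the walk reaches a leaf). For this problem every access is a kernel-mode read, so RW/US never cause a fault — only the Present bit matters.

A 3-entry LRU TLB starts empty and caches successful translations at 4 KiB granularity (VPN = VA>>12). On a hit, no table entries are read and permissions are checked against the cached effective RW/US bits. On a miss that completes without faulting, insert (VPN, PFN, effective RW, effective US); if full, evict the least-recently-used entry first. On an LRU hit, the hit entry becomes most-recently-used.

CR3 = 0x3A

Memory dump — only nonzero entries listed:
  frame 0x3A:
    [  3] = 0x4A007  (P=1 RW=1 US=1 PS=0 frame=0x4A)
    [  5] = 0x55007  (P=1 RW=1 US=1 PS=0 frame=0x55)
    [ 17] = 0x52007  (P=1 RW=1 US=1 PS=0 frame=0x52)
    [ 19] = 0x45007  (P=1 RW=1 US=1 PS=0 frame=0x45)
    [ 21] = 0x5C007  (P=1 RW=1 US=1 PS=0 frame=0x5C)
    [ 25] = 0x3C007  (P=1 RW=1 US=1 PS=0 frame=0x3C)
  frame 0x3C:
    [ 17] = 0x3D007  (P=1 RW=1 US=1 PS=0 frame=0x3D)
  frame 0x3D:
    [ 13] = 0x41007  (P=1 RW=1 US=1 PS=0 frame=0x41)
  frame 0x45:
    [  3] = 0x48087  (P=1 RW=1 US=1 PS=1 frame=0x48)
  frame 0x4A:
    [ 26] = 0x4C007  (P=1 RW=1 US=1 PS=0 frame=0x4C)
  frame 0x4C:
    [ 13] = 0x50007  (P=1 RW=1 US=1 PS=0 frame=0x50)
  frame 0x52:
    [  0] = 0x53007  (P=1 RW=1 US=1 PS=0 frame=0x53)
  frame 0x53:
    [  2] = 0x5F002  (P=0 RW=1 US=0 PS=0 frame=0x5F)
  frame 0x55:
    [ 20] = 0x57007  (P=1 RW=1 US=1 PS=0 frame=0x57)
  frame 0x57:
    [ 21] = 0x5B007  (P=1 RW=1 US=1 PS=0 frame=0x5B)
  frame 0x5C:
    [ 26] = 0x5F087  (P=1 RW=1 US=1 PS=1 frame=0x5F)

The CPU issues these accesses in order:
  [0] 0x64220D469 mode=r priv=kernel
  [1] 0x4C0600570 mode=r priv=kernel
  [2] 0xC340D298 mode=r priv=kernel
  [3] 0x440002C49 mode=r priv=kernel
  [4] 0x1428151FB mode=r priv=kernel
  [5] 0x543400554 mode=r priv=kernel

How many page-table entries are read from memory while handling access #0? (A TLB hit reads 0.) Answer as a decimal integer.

Per-access translation:
#0 VA=0x64220D469 (r,kernel):
  [0] read 0x3A idx=25: raw=0x3C007 flags P=1 W=1 U=1 S=0
  [1] read 0x3C idx=17: raw=0x3D007 flags P=1 W=1 U=1 S=0
  [2] read 0x3D idx=13: raw=0x41007 flags P=1 W=1 U=1 S=0
  → PA=0x41469  (3 entries read)
#1 VA=0x4C0600570 (r,kernel):
  [0] read 0x3A idx=19: raw=0x45007 flags P=1 W=1 U=1 S=0
  [1] read 0x45 idx=3: raw=0x48087 flags P=1 W=1 U=1 S=1
  → PA=0x48570 (huge @L1)  (2 entries read)
#2 VA=0xC340D298 (r,kernel):
  [0] read 0x3A idx=3: raw=0x4A007 flags P=1 W=1 U=1 S=0
  [1] read 0x4A idx=26: raw=0x4C007 flags P=1 W=1 U=1 S=0
  [2] read 0x4C idx=13: raw=0x50007 flags P=1 W=1 U=1 S=0
  → PA=0x50298  (3 entries read)
#3 VA=0x440002C49 (r,kernel):
  [0] read 0x3A idx=17: raw=0x52007 flags P=1 W=1 U=1 S=0
  [1] read 0x52 idx=0: raw=0x53007 flags P=1 W=1 U=1 S=0
  [2] read 0x53 idx=2: raw=0x5F002 flags P=0 W=1 U=0 S=0
  ⇒ fault: PAGE_NOT_PRESENT  — 3 lookups
#4 VA=0x1428151FB (r,kernel):
  [0] read 0x3A idx=5: raw=0x55007 flags P=1 W=1 U=1 S=0
  [1] read 0x55 idx=20: raw=0x57007 flags P=1 W=1 U=1 S=0
  [2] read 0x57 idx=21: raw=0x5B007 flags P=1 W=1 U=1 S=0
  → PA=0x5B1FB  (3 entries read)
#5 VA=0x543400554 (r,kernel):
  [0] read 0x3A idx=21: raw=0x5C007 flags P=1 W=1 U=1 S=0
  [1] read 0x5C idx=26: raw=0x5F087 flags P=1 W=1 U=1 S=1
  → PA=0x5F554 (huge @L1)  (2 entries read)

Entries read for #0: 3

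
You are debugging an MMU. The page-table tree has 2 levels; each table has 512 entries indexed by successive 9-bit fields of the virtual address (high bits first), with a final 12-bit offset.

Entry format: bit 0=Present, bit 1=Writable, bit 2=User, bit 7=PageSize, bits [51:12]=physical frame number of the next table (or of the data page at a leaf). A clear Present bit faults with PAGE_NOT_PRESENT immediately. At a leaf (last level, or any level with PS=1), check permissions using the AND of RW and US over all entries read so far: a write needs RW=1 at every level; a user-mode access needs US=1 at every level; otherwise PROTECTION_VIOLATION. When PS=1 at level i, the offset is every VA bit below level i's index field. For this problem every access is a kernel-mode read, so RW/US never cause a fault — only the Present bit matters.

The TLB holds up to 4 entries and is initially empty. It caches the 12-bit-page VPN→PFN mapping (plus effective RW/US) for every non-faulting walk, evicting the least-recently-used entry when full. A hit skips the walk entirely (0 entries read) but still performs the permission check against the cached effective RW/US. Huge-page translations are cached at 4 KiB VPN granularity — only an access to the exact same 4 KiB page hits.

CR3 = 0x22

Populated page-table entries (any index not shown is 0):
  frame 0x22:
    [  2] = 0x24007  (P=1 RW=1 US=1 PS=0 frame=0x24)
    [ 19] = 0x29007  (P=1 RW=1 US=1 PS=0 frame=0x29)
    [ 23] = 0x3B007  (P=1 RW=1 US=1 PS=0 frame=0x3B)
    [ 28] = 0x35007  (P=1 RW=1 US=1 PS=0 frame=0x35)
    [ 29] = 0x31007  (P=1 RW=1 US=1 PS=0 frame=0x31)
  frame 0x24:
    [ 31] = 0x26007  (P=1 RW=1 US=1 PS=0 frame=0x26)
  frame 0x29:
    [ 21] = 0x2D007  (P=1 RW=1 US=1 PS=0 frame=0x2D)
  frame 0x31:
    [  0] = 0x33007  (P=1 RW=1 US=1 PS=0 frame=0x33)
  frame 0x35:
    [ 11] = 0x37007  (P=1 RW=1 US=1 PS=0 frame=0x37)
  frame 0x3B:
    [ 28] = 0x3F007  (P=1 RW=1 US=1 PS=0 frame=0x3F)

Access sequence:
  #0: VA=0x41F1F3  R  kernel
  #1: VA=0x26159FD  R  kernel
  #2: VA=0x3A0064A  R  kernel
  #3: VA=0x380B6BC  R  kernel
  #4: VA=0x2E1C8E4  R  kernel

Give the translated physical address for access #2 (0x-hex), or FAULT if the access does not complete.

Per-access translation:
#0 VA=0x41F1F3 (r,kernel):
  L0: frame=0x22 idx=2 entry=0x24007 [P=1 RW=1 US=1 PS=0]
  L1: frame=0x24 idx=31 entry=0x26007 [P=1 RW=1 US=1 PS=0]
  ✓ 0x261F3  — 2 lookups
#1 VA=0x26159FD (r,kernel):
  L0: frame=0x22 idx=19 entry=0x29007 [P=1 RW=1 US=1 PS=0]
  L1: frame=0x29 idx=21 entry=0x2D007 [P=1 RW=1 US=1 PS=0]
  ✓ 0x2D9FD  — 2 lookups
#2 VA=0x3A0064A (r,kernel):
  L0: frame=0x22 idx=29 entry=0x31007 [P=1 RW=1 US=1 PS=0]
  L1: frame=0x31 idx=0 entry=0x33007 [P=1 RW=1 US=1 PS=0]
  ✓ 0x3364A  — 2 lookups
#3 VA=0x380B6BC (r,kernel):
  L0: frame=0x22 idx=28 entry=0x35007 [P=1 RW=1 US=1 PS=0]
  L1: frame=0x35 idx=11 entry=0x37007 [P=1 RW=1 US=1 PS=0]
  ✓ 0x376BC  — 2 lookups
#4 VA=0x2E1C8E4 (r,kernel):
  L0: frame=0x22 idx=23 entry=0x3B007 [P=1 RW=1 US=1 PS=0]
  L1: frame=0x3B idx=28 entry=0x3F007 [P=1 RW=1 US=1 PS=0]
  ✓ 0x3F8E4  — 2 lookups

Access #2 PA: 0x3364A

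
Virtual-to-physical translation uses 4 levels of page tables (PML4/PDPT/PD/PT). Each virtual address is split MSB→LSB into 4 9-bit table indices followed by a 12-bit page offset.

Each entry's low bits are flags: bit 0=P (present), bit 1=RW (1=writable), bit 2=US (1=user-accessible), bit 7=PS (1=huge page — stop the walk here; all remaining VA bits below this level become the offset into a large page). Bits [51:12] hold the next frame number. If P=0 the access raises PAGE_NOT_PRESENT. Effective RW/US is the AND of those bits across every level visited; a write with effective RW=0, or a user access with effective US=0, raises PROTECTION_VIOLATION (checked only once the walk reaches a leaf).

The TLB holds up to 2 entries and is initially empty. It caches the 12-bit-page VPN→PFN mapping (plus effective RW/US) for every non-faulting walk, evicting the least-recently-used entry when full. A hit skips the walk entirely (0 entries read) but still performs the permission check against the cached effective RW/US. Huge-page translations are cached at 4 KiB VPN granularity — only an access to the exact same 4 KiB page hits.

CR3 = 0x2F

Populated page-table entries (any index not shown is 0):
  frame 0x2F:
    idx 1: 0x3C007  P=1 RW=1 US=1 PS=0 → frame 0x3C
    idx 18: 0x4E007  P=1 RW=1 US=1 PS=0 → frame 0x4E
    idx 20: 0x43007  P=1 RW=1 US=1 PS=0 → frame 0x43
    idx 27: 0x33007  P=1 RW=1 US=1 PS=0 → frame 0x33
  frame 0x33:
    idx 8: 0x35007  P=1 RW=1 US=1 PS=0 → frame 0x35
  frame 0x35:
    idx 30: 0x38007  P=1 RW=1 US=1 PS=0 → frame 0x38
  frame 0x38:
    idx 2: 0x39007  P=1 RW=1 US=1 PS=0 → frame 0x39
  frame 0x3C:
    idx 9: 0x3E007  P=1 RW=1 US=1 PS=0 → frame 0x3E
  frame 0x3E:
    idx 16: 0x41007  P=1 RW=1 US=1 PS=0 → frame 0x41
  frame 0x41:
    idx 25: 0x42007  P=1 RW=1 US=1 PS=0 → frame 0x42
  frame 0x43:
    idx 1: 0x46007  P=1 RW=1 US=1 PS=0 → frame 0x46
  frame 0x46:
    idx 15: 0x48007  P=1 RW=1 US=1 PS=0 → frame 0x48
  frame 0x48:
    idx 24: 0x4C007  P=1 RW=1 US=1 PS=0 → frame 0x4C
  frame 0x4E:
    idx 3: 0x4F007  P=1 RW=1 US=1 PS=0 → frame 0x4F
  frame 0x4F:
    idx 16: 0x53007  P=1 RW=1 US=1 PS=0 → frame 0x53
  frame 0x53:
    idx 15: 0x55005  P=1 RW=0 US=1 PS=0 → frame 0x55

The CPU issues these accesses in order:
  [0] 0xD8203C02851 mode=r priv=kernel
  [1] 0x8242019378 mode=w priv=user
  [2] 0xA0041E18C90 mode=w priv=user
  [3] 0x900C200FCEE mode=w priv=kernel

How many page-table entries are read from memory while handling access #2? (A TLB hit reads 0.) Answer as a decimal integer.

Per-access translation:
#0 VA=0xD8203C02851 (r,kernel):
  lvl0: tbl 0x2F, slot 27 ⇒ 0x33007 (P1/RW1/US1/PS0)
  lvl1: tbl 0x33, slot 8 ⇒ 0x35007 (P1/RW1/US1/PS0)
  lvl2: tbl 0x35, slot 30 ⇒ 0x38007 (P1/RW1/US1/PS0)
  lvl3: tbl 0x38, slot 2 ⇒ 0x39007 (P1/RW1/US1/PS0)
  → PA=0x39851  (4 entries read)
#1 VA=0x8242019378 (w,user):
  lvl0: tbl 0x2F, slot 1 ⇒ 0x3C007 (P1/RW1/US1/PS0)
  lvl1: tbl 0x3C, slot 9 ⇒ 0x3E007 (P1/RW1/US1/PS0)
  lvl2: tbl 0x3E, slot 16 ⇒ 0x41007 (P1/RW1/US1/PS0)
  lvl3: tbl 0x41, slot 25 ⇒ 0x42007 (P1/RW1/US1/PS0)
  → PA=0x42378  (4 entries read)
#2 VA=0xA0041E18C90 (w,user):
  lvl0: tbl 0x2F, slot 20 ⇒ 0x43007 (P1/RW1/US1/PS0)
  lvl1: tbl 0x43, slot 1 ⇒ 0x46007 (P1/RW1/US1/PS0)
  lvl2: tbl 0x46, slot 15 ⇒ 0x48007 (P1/RW1/US1/PS0)
  lvl3: tbl 0x48, slot 24 ⇒ 0x4C007 (P1/RW1/US1/PS0)
  → PA=0x4CC90  (4 entries read)
#3 VA=0x900C200FCEE (w,kernel):
  lvl0: tbl 0x2F, slot 18 ⇒ 0x4E007 (P1/RW1/US1/PS0)
  lvl1: tbl 0x4E, slot 3 ⇒ 0x4F007 (P1/RW1/US1/PS0)
  lvl2: tbl 0x4F, slot 16 ⇒ 0x53007 (P1/RW1/US1/PS0)
  lvl3: tbl 0x53, slot 15 ⇒ 0x55005 (P1/RW0/US1/PS0)
  → PROTECTION_VIOLATION  (4 entries read)

Entries read for #2: 4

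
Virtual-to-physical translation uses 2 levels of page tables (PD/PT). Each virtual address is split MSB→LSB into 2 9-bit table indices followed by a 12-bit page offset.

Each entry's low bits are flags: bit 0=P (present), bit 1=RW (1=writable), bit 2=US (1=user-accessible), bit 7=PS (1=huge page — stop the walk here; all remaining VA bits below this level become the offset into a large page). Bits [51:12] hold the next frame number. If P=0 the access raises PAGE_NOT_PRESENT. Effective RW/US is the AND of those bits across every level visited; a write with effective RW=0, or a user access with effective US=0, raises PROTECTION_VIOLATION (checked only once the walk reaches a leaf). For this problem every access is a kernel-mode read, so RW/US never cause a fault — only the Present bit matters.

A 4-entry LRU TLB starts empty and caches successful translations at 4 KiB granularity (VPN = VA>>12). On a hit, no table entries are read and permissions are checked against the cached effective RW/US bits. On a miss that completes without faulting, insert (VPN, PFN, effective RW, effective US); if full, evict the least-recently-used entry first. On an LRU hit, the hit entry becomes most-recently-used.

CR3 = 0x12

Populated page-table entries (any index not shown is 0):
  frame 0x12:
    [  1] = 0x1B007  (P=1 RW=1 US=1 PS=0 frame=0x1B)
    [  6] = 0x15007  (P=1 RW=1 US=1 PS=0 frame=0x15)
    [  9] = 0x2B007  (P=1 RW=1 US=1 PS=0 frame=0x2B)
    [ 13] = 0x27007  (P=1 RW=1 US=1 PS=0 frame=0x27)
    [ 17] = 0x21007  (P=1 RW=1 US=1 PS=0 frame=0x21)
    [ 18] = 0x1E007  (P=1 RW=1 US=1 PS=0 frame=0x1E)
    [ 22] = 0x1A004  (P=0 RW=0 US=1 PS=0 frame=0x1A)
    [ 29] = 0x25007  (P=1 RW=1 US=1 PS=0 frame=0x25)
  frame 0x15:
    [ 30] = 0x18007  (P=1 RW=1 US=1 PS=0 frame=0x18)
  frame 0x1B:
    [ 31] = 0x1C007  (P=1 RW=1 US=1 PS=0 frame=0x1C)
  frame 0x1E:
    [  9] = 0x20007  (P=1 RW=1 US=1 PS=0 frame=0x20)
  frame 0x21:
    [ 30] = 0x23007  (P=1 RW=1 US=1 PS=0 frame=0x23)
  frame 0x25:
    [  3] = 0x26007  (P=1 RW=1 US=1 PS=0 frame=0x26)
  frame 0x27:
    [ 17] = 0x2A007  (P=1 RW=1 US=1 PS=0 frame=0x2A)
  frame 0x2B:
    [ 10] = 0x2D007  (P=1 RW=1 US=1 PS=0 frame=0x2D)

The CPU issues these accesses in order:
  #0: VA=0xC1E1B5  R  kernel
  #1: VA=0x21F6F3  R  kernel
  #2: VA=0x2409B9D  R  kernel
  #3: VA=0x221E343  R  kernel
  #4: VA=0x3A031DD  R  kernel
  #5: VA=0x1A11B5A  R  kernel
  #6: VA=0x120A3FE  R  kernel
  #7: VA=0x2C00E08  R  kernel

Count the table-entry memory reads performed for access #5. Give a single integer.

Per-access translation:
#0 VA=0xC1E1B5 (r,kernel):
  L0: frame=0x12 idx=6 entry=0x15007 [P=1 RW=1 US=1 PS=0]
  L1: frame=0x15 idx=30 entry=0x18007 [P=1 RW=1 US=1 PS=0]
  ⇒ phys 0x181B5  [2 reads]
#1 VA=0x21F6F3 (r,kernel):
  L0: frame=0x12 idx=1 entry=0x1B007 [P=1 RW=1 US=1 PS=0]
  L1: frame=0x1B idx=31 entry=0x1C007 [P=1 RW=1 US=1 PS=0]
  ⇒ phys 0x1C6F3  [2 reads]
#2 VA=0x2409B9D (r,kernel):
  L0: frame=0x12 idx=18 entry=0x1E007 [P=1 RW=1 US=1 PS=0]
  L1: frame=0x1E idx=9 entry=0x20007 [P=1 RW=1 US=1 PS=0]
  ⇒ phys 0x20B9D  [2 reads]
#3 VA=0x221E343 (r,kernel):
  L0: frame=0x12 idx=17 entry=0x21007 [P=1 RW=1 US=1 PS=0]
  L1: frame=0x21 idx=30 entry=0x23007 [P=1 RW=1 US=1 PS=0]
  ⇒ phys 0x23343  [2 reads]
#4 VA=0x3A031DD (r,kernel):
  L0: frame=0x12 idx=29 entry=0x25007 [P=1 RW=1 US=1 PS=0]
  L1: frame=0x25 idx=3 entry=0x26007 [P=1 RW=1 US=1 PS=0]
  ⇒ phys 0x261DD  [2 reads]
#5 VA=0x1A11B5A (r,kernel):
  L0: frame=0x12 idx=13 entry=0x27007 [P=1 RW=1 US=1 PS=0]
  L1: frame=0x27 idx=17 entry=0x2A007 [P=1 RW=1 US=1 PS=0]
  ⇒ phys 0x2AB5A  [2 reads]
#6 VA=0x120A3FE (r,kernel):
  L0: frame=0x12 idx=9 entry=0x2B007 [P=1 RW=1 US=1 PS=0]
  L1: frame=0x2B idx=10 entry=0x2D007 [P=1 RW=1 US=1 PS=0]
  ⇒ phys 0x2D3FE  [2 reads]
#7 VA=0x2C00E08 (r,kernel):
  L0: frame=0x12 idx=22 entry=0x1A004 [P=0 RW=0 US=1 PS=0]
  ⇒ fault: PAGE_NOT_PRESENT  — 1 lookups

Entries read for #5: 2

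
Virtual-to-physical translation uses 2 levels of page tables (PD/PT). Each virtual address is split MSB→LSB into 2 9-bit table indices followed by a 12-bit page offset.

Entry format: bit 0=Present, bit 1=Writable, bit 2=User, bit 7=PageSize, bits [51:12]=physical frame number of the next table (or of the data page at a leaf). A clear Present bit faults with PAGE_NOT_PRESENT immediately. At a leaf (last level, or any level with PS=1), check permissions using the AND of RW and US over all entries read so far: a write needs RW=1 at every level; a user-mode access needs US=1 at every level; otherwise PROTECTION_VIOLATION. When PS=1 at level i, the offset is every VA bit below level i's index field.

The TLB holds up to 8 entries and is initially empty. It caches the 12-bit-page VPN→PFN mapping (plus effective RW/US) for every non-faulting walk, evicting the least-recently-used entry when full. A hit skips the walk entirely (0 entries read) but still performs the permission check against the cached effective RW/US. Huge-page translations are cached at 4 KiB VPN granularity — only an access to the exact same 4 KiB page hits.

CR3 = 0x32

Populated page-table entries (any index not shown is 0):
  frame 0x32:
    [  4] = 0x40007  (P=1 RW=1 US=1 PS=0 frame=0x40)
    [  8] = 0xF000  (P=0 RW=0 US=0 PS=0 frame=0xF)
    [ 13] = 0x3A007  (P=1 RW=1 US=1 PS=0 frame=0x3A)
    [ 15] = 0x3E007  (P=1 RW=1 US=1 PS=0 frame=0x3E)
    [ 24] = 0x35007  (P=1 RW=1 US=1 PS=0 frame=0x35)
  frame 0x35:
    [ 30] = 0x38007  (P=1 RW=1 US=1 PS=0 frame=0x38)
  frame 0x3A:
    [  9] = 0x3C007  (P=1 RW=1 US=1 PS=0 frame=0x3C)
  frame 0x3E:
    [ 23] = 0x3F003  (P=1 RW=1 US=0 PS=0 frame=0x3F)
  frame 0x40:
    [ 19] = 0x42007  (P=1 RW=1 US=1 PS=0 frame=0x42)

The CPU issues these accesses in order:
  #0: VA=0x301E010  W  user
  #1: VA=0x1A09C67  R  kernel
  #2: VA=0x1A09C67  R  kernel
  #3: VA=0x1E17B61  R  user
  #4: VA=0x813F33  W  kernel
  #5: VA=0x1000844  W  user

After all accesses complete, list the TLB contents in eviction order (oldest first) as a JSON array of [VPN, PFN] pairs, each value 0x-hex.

Trace:
#0 VA=0x301E010 (w,user):
  [0] read 0x32 idx=24: raw=0x35007 flags P=1 W=1 U=1 S=0
  [1] read 0x35 idx=30: raw=0x38007 flags P=1 W=1 U=1 S=0
  ⇒ phys 0x38010  [2 reads]
#1 VA=0x1A09C67 (r,kernel):
  [0] read 0x32 idx=13: raw=0x3A007 flags P=1 W=1 U=1 S=0
  [1] read 0x3A idx=9: raw=0x3C007 flags P=1 W=1 U=1 S=0
  ⇒ phys 0x3CC67  [2 reads]
#2 VA=0x1A09C67 (r,kernel):
  TLB hit vpn=0x1A09 → PA=0x3CC67
#3 VA=0x1E17B61 (r,user):
  [0] read 0x32 idx=15: raw=0x3E007 flags P=1 W=1 U=1 S=0
  [1] read 0x3E idx=23: raw=0x3F003 flags P=1 W=1 U=0 S=0
  ⇒ fault: PROTECTION_VIOLATION  — 2 lookups
#4 VA=0x813F33 (w,kernel):
  [0] read 0x32 idx=4: raw=0x40007 flags P=1 W=1 U=1 S=0
  [1] read 0x40 idx=19: raw=0x42007 flags P=1 W=1 U=1 S=0
  ⇒ phys 0x42F33  [2 reads]
#5 VA=0x1000844 (w,user):
  [0] read 0x32 idx=8: raw=0xF000 flags P=0 W=0 U=0 S=0
  ⇒ fault: PAGE_NOT_PRESENT  — 1 lookups

TLB: [["0x301E", "0x38"], ["0x1A09", "0x3C"], ["0x813", "0x42"]]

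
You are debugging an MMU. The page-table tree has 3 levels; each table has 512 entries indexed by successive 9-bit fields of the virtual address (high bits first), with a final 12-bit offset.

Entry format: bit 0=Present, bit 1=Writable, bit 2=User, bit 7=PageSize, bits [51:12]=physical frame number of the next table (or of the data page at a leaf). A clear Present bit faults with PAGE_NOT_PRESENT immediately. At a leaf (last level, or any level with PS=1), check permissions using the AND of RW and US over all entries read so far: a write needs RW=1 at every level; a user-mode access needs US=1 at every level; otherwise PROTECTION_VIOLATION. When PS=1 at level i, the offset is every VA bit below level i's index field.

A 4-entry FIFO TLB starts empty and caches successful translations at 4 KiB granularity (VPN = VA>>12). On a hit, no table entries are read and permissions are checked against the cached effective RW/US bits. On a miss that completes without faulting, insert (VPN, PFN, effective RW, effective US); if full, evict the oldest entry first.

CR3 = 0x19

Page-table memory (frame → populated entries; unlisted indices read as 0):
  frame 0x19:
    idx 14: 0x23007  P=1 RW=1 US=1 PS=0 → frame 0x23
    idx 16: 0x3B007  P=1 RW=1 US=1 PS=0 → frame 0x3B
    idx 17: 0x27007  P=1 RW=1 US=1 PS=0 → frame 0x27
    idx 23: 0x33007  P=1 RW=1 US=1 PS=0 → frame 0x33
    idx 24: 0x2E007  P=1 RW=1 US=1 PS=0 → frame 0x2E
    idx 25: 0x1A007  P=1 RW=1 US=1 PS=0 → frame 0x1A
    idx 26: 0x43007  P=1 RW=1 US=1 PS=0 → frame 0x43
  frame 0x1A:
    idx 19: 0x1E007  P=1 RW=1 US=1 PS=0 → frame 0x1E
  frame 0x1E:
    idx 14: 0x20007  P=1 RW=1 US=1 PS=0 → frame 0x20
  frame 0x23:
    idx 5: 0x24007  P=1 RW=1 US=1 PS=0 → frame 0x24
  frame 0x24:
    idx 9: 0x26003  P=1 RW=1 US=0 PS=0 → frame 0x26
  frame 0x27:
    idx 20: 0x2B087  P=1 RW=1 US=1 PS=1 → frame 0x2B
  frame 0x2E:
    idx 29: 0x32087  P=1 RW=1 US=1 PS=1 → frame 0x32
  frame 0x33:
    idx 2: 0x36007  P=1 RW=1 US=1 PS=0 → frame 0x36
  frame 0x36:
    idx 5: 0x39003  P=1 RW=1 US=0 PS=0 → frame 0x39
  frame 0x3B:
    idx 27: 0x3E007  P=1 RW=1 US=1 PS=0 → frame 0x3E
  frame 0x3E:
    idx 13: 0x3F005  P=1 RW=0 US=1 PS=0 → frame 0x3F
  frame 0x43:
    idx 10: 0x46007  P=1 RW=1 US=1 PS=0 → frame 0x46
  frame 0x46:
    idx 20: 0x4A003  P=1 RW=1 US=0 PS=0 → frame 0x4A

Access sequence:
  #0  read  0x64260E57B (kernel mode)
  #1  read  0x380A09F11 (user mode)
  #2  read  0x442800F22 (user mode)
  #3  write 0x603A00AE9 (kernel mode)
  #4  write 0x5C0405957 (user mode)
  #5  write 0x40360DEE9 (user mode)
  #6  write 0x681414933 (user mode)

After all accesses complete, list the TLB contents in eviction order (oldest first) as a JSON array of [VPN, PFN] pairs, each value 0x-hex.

Per-access translation:
#0 VA=0x64260E57B (r,kernel):
  [0] read 0x19 idx=25: raw=0x1A007 flags P=1 W=1 U=1 S=0
  [1] read 0x1A idx=19: raw=0x1E007 flags P=1 W=1 U=1 S=0
  [2] read 0x1E idx=14: raw=0x20007 flags P=1 W=1 U=1 S=0
  ⇒ phys 0x2057B  [3 reads]
#1 VA=0x380A09F11 (r,user):
  [0] read 0x19 idx=14: raw=0x23007 flags P=1 W=1 U=1 S=0
  [1] read 0x23 idx=5: raw=0x24007 flags P=1 W=1 U=1 S=0
  [2] read 0x24 idx=9: raw=0x26003 flags P=1 W=1 U=0 S=0
  ✗ PROTECTION_VIOLATION  [3 reads]
#2 VA=0x442800F22 (r,user):
  [0] read 0x19 idx=17: raw=0x27007 flags P=1 W=1 U=1 S=0
  [1] read 0x27 idx=20: raw=0x2B087 flags P=1 W=1 U=1 S=1
  ⇒ phys 0x2BF22 (huge @L1)  [2 reads]
#3 VA=0x603A00AE9 (w,kernel):
  [0] read 0x19 idx=24: raw=0x2E007 flags P=1 W=1 U=1 S=0
  [1] read 0x2E idx=29: raw=0x32087 flags P=1 W=1 U=1 S=1
  ⇒ phys 0x32AE9 (huge @L1)  [2 reads]
#4 VA=0x5C0405957 (w,user):
  [0] read 0x19 idx=23: raw=0x33007 flags P=1 W=1 U=1 S=0
  [1] read 0x33 idx=2: raw=0x36007 flags P=1 W=1 U=1 S=0
  [2] read 0x36 idx=5: raw=0x39003 flags P=1 W=1 U=0 S=0
  ✗ PROTECTION_VIOLATION  [3 reads]
#5 VA=0x40360DEE9 (w,user):
  [0] read 0x19 idx=16: raw=0x3B007 flags P=1 W=1 U=1 S=0
  [1] read 0x3B idx=27: raw=0x3E007 flags P=1 W=1 U=1 S=0
  [2] read 0x3E idx=13: raw=0x3F005 flags P=1 W=0 U=1 S=0
  ✗ PROTECTION_VIOLATION  [3 reads]
#6 VA=0x681414933 (w,user):
  [0] read 0x19 idx=26: raw=0x43007 flags P=1 W=1 U=1 S=0
  [1] read 0x43 idx=10: raw=0x46007 flags P=1 W=1 U=1 S=0
  [2] read 0x46 idx=20: raw=0x4A003 flags P=1 W=1 U=0 S=0
  ✗ PROTECTION_VIOLATION  [3 reads]

TLB: [["0x64260E", "0x20"], ["0x442800", "0x2B"], ["0x603A00", "0x32"]]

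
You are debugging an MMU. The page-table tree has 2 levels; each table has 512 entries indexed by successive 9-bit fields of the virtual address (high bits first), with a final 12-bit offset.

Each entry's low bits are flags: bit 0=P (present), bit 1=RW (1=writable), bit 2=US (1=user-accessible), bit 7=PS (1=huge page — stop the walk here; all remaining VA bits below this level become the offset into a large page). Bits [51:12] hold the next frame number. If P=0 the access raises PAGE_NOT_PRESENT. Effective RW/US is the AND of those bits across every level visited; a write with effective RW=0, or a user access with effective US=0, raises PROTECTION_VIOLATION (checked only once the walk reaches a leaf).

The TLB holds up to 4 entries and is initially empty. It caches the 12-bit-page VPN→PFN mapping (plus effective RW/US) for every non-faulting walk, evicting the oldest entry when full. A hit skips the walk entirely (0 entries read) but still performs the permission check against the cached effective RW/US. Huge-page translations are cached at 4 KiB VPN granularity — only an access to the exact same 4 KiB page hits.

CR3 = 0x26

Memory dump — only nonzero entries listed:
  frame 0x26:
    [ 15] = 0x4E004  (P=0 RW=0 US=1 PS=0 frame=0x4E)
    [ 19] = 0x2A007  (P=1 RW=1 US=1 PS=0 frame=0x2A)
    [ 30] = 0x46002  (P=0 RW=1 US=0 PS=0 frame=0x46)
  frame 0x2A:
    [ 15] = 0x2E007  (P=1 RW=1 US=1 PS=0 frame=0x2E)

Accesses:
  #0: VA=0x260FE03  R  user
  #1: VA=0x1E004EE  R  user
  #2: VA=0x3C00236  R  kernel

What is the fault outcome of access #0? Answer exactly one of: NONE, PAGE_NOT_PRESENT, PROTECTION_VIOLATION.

Trace:
#0 VA=0x260FE03 (r,user):
  L0 @0x26[19] → 0x2A007  P=1,RW=1,US=1,PS=0
  L1 @0x2A[15] → 0x2E007  P=1,RW=1,US=1,PS=0
  → PA=0x2EE03  (2 entries read)
#1 VA=0x1E004EE (r,user):
  L0 @0x26[15] → 0x4E004  P=0,RW=0,US=1,PS=0
  → PAGE_NOT_PRESENT  (1 entries read)
#2 VA=0x3C00236 (r,kernel):
  L0 @0x26[30] → 0x46002  P=0,RW=1,US=0,PS=0
  → PAGE_NOT_PRESENT  (1 entries read)

Access #0 fault: NONE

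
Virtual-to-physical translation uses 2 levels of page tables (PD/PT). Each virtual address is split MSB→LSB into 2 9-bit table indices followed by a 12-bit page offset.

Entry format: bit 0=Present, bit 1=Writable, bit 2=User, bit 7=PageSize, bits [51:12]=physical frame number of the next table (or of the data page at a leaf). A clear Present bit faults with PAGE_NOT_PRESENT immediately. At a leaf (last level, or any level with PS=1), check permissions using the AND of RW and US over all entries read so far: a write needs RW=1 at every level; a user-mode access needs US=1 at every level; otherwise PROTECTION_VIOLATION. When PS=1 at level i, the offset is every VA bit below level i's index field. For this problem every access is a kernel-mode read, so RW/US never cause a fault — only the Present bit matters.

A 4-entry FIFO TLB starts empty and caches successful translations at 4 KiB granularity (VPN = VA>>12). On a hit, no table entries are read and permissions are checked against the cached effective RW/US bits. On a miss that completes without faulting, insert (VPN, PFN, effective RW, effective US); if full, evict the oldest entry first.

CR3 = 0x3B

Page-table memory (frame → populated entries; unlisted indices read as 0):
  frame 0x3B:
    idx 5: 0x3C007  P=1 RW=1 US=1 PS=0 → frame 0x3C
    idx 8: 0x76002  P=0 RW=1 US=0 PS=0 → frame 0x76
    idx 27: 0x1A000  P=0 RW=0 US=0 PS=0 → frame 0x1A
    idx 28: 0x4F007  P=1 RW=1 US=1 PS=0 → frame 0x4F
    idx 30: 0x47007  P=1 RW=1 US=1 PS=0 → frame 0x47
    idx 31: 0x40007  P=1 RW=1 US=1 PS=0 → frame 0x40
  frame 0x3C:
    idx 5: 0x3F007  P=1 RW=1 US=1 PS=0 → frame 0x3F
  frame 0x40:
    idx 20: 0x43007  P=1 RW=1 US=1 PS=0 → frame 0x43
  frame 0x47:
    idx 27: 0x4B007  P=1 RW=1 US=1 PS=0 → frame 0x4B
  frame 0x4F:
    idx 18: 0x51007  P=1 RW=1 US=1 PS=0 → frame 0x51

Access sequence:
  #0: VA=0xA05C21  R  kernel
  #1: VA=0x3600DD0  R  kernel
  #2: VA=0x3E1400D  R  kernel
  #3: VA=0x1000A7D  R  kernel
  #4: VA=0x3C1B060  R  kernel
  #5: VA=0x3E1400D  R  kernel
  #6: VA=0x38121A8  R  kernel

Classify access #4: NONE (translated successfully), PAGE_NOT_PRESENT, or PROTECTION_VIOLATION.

Per-access translation:
#0 VA=0xA05C21 (r,kernel):
  lvl0: tbl 0x3B, slot 5 ⇒ 0x3C007 (P1/RW1/US1/PS0)
  lvl1: tbl 0x3C, slot 5 ⇒ 0x3F007 (P1/RW1/US1/PS0)
  ✓ 0x3FC21  — 2 lookups
#1 VA=0x3600DD0 (r,kernel):
  lvl0: tbl 0x3B, slot 27 ⇒ 0x1A000 (P0/RW0/US0/PS0)
  ✗ PAGE_NOT_PRESENT  [1 reads]
#2 VA=0x3E1400D (r,kernel):
  lvl0: tbl 0x3B, slot 31 ⇒ 0x40007 (P1/RW1/US1/PS0)
  lvl1: tbl 0x40, slot 20 ⇒ 0x43007 (P1/RW1/US1/PS0)
  ✓ 0x4300D  — 2 lookups
#3 VA=0x1000A7D (r,kernel):
  lvl0: tbl 0x3B, slot 8 ⇒ 0x76002 (P0/RW1/US0/PS0)
  ✗ PAGE_NOT_PRESENT  [1 reads]
#4 VA=0x3C1B060 (r,kernel):
  lvl0: tbl 0x3B, slot 30 ⇒ 0x47007 (P1/RW1/US1/PS0)
  lvl1: tbl 0x47, slot 27 ⇒ 0x4B007 (P1/RW1/US1/PS0)
  ✓ 0x4B060  — 2 lookups
#5 VA=0x3E1400D (r,kernel):
  TLB hit vpn=0x3E14 → PA=0x4300D
#6 VA=0x38121A8 (r,kernel):
  lvl0: tbl 0x3B, slot 28 ⇒ 0x4F007 (P1/RW1/US1/PS0)
  lvl1: tbl 0x4F, slot 18 ⇒ 0x51007 (P1/RW1/US1/PS0)
  ✓ 0x511A8  — 2 lookups

Access #4 fault: NONE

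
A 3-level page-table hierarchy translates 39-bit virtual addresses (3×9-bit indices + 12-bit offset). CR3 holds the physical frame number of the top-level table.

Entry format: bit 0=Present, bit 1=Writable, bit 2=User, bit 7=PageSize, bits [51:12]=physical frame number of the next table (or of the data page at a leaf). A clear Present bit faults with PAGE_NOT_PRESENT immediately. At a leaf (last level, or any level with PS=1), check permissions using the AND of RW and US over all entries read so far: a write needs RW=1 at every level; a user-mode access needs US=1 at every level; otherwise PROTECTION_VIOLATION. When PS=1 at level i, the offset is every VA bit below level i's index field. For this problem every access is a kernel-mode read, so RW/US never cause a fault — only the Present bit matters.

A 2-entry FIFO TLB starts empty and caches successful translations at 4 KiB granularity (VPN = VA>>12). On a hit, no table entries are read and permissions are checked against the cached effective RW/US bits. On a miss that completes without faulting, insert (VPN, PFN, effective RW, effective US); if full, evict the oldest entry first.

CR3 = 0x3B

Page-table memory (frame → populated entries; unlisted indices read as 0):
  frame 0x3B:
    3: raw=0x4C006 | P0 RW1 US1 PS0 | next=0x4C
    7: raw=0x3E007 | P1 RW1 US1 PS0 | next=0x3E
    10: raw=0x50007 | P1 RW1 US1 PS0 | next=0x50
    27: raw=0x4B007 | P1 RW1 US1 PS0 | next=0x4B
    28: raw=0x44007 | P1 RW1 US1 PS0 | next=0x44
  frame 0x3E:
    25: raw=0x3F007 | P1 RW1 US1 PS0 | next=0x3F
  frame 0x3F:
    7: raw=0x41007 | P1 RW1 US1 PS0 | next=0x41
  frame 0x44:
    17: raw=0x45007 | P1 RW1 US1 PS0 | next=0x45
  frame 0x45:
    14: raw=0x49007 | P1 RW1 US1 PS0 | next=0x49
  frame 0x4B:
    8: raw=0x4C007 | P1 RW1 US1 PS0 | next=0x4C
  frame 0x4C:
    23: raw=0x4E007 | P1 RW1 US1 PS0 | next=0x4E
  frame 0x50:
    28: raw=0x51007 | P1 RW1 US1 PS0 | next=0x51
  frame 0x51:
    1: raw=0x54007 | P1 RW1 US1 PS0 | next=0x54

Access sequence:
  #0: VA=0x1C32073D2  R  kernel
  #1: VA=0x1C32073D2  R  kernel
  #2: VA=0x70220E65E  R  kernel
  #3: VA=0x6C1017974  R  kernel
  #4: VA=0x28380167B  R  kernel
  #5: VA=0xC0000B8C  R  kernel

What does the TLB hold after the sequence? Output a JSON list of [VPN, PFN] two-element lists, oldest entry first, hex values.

Per-access translation:
#0 VA=0x1C32073D2 (r,kernel):
  lvl0: tbl 0x3B, slot 7 ⇒ 0x3E007 (P1/RW1/US1/PS0)
  lvl1: tbl 0x3E, slot 25 ⇒ 0x3F007 (P1/RW1/US1/PS0)
  lvl2: tbl 0x3F, slot 7 ⇒ 0x41007 (P1/RW1/US1/PS0)
  ✓ 0x413D2  — 3 lookups
#1 VA=0x1C32073D2 (r,kernel):
  TLB hit vpn=0x1C3207 → PA=0x413D2
#2 VA=0x70220E65E (r,kernel):
  lvl0: tbl 0x3B, slot 28 ⇒ 0x44007 (P1/RW1/US1/PS0)
  lvl1: tbl 0x44, slot 17 ⇒ 0x45007 (P1/RW1/US1/PS0)
  lvl2: tbl 0x45, slot 14 ⇒ 0x49007 (P1/RW1/US1/PS0)
  ✓ 0x4965E  — 3 lookups
#3 VA=0x6C1017974 (r,kernel):
  lvl0: tbl 0x3B, slot 27 ⇒ 0x4B007 (P1/RW1/US1/PS0)
  lvl1: tbl 0x4B, slot 8 ⇒ 0x4C007 (P1/RW1/US1/PS0)
  lvl2: tbl 0x4C, slot 23 ⇒ 0x4E007 (P1/RW1/US1/PS0)
  ✓ 0x4E974  — 3 lookups
#4 VA=0x28380167B (r,kernel):
  lvl0: tbl 0x3B, slot 10 ⇒ 0x50007 (P1/RW1/US1/PS0)
  lvl1: tbl 0x50, slot 28 ⇒ 0x51007 (P1/RW1/US1/PS0)
  lvl2: tbl 0x51, slot 1 ⇒ 0x54007 (P1/RW1/US1/PS0)
  ✓ 0x5467B  — 3 lookups
#5 VA=0xC0000B8C (r,kernel):
  lvl0: tbl 0x3B, slot 3 ⇒ 0x4C006 (P0/RW1/US1/PS0)
  ✗ PAGE_NOT_PRESENT  [1 reads]

TLB: [["0x6C1017", "0x4E"], ["0x283801", "0x54"]]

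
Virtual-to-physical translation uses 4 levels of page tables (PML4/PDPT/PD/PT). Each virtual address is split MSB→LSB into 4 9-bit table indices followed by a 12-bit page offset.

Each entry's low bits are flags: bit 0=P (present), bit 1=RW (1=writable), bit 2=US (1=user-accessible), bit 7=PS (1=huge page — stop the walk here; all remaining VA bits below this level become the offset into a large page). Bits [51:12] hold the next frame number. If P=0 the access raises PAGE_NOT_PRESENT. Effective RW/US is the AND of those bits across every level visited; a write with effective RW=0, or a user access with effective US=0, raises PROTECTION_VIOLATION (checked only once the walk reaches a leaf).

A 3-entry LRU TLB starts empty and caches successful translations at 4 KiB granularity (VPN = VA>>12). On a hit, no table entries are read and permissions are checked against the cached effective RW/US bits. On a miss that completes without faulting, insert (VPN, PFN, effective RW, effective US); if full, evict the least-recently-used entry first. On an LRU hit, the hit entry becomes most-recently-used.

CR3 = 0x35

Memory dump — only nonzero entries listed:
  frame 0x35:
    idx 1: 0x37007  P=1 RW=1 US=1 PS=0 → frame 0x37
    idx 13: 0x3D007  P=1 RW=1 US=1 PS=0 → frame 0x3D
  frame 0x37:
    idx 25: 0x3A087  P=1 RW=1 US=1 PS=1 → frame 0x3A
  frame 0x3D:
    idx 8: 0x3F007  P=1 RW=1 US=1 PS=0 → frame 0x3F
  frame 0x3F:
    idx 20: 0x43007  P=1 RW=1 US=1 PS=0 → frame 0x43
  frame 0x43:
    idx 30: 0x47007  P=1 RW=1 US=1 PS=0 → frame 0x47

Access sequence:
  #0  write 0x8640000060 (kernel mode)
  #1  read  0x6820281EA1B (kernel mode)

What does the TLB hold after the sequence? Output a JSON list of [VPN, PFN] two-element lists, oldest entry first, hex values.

Walk each access:
#0 VA=0x8640000060 (w,kernel):
  [0] read 0x35 idx=1: raw=0x37007 flags P=1 W=1 U=1 S=0
  [1] read 0x37 idx=25: raw=0x3A087 flags P=1 W=1 U=1 S=1
  ⇒ phys 0x3A060 (huge @L1)  [2 reads]
#1 VA=0x6820281EA1B (r,kernel):
  [0] read 0x35 idx=13: raw=0x3D007 flags P=1 W=1 U=1 S=0
  [1] read 0x3D idx=8: raw=0x3F007 flags P=1 W=1 U=1 S=0
  [2] read 0x3F idx=20: raw=0x43007 flags P=1 W=1 U=1 S=0
  [3] read 0x43 idx=30: raw=0x47007 flags P=1 W=1 U=1 S=0
  ⇒ phys 0x47A1B  [4 reads]

TLB: [["0x8640000", "0x3A"], ["0x6820281E", "0x47"]]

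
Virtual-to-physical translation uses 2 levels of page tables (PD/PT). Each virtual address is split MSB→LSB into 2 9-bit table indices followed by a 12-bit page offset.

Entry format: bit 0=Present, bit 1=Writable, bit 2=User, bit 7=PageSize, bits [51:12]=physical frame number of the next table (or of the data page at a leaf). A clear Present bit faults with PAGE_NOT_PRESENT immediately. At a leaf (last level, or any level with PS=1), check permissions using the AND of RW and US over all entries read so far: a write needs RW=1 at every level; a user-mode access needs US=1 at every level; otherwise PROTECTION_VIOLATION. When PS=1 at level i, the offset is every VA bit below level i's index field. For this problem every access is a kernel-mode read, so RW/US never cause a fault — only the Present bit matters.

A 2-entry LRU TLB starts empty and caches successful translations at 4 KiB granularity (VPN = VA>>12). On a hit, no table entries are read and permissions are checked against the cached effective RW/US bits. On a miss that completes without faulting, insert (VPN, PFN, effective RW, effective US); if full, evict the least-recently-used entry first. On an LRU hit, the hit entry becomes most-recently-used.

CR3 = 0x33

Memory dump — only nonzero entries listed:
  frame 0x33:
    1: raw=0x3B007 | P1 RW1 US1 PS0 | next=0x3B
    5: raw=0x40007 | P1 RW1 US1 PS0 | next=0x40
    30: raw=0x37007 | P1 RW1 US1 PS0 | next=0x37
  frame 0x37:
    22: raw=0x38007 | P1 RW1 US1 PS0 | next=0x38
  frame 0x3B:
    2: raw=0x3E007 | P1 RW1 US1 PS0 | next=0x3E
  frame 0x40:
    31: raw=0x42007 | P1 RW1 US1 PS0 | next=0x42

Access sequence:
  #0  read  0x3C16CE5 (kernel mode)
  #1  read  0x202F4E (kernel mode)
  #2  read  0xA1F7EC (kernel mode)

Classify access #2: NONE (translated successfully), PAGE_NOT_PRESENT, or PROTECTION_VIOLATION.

Per-access translation:
#0 VA=0x3C16CE5 (r,kernel):
  L0: frame=0x33 idx=30 entry=0x37007 [P=1 RW=1 US=1 PS=0]
  L1: frame=0x37 idx=22 entry=0x38007 [P=1 RW=1 US=1 PS=0]
  ⇒ phys 0x38CE5  [2 reads]
#1 VA=0x202F4E (r,kernel):
  L0: frame=0x33 idx=1 entry=0x3B007 [P=1 RW=1 US=1 PS=0]
  L1: frame=0x3B idx=2 entry=0x3E007 [P=1 RW=1 US=1 PS=0]
  ⇒ phys 0x3EF4E  [2 reads]
#2 VA=0xA1F7EC (r,kernel):
  L0: frame=0x33 idx=5 entry=0x40007 [P=1 RW=1 US=1 PS=0]
  L1: frame=0x40 idx=31 entry=0x42007 [P=1 RW=1 US=1 PS=0]
  ⇒ phys 0x427EC  [2 reads]

Access #2 fault: NONE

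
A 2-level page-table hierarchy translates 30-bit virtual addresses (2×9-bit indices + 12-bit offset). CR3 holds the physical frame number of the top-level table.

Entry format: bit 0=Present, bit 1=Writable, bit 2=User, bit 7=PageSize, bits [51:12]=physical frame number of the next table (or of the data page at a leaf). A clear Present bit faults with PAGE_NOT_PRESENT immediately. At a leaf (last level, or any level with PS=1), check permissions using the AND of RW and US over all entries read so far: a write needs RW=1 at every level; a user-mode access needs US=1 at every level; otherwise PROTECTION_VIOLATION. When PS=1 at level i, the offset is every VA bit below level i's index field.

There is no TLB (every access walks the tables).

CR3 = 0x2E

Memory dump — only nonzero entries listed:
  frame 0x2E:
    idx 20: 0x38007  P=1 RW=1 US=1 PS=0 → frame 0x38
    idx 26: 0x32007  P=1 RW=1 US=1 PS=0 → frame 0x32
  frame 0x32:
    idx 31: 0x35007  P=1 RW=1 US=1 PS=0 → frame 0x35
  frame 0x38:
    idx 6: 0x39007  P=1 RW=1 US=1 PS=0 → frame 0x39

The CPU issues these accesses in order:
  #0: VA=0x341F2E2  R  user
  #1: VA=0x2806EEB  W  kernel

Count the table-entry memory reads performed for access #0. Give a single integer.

Trace:
#0 VA=0x341F2E2 (r,user):
  lvl0: tbl 0x2E, slot 26 ⇒ 0x32007 (P1/RW1/US1/PS0)
  lvl1: tbl 0x32, slot 31 ⇒ 0x35007 (P1/RW1/US1/PS0)
  → PA=0x352E2  (2 entries read)
#1 VA=0x2806EEB (w,kernel):
  lvl0: tbl 0x2E, slot 20 ⇒ 0x38007 (P1/RW1/US1/PS0)
  lvl1: tbl 0x38, slot 6 ⇒ 0x39007 (P1/RW1/US1/PS0)
  → PA=0x39EEB  (2 entries read)

Entries read for #0: 2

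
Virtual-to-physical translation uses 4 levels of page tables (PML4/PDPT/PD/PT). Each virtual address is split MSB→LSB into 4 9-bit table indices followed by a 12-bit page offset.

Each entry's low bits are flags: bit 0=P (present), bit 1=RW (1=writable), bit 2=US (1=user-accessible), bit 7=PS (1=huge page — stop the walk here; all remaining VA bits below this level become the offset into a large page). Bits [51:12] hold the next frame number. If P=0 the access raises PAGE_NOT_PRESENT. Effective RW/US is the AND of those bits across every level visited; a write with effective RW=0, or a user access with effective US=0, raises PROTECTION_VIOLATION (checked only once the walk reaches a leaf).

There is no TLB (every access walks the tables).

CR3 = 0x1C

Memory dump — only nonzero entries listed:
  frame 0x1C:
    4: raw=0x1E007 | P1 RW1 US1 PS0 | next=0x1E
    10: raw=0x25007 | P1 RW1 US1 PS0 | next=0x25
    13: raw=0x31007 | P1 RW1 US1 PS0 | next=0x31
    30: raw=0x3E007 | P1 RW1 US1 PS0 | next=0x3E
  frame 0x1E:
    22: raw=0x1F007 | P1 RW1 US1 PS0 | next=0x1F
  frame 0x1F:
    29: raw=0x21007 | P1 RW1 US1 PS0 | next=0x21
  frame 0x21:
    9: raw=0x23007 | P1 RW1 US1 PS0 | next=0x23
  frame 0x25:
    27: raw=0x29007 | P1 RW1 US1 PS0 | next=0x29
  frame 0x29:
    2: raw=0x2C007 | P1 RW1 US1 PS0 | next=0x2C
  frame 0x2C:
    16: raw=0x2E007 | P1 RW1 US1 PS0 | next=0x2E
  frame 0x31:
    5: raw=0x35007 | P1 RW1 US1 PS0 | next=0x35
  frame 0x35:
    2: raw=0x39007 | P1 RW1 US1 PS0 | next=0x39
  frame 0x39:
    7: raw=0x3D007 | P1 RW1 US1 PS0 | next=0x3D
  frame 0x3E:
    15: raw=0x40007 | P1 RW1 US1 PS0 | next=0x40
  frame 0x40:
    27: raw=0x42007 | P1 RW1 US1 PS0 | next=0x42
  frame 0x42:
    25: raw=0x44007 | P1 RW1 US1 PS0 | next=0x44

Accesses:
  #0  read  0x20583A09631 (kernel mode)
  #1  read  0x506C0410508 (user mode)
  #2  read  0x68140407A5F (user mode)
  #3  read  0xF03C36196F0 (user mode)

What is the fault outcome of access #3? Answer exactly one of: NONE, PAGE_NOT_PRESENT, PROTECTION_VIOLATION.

Trace:
#0 VA=0x20583A09631 (r,kernel):
  L0 @0x1C[4] → 0x1E007  P=1,RW=1,US=1,PS=0
  L1 @0x1E[22] → 0x1F007  P=1,RW=1,US=1,PS=0
  L2 @0x1F[29] → 0x21007  P=1,RW=1,US=1,PS=0
  L3 @0x21[9] → 0x23007  P=1,RW=1,US=1,PS=0
  ✓ 0x23631  — 4 lookups
#1 VA=0x506C0410508 (r,user):
  L0 @0x1C[10] → 0x25007  P=1,RW=1,US=1,PS=0
  L1 @0x25[27] → 0x29007  P=1,RW=1,US=1,PS=0
  L2 @0x29[2] → 0x2C007  P=1,RW=1,US=1,PS=0
  L3 @0x2C[16] → 0x2E007  P=1,RW=1,US=1,PS=0
  ✓ 0x2E508  — 4 lookups
#2 VA=0x68140407A5F (r,user):
  L0 @0x1C[13] → 0x31007  P=1,RW=1,US=1,PS=0
  L1 @0x31[5] → 0x35007  P=1,RW=1,US=1,PS=0
  L2 @0x35[2] → 0x39007  P=1,RW=1,US=1,PS=0
  L3 @0x39[7] → 0x3D007  P=1,RW=1,US=1,PS=0
  ✓ 0x3DA5F  — 4 lookups
#3 VA=0xF03C36196F0 (r,user):
  L0 @0x1C[30] → 0x3E007  P=1,RW=1,US=1,PS=0
  L1 @0x3E[15] → 0x40007  P=1,RW=1,US=1,PS=0
  L2 @0x40[27] → 0x42007  P=1,RW=1,US=1,PS=0
  L3 @0x42[25] → 0x44007  P=1,RW=1,US=1,PS=0
  ✓ 0x446F0  — 4 lookups

Access #3 fault: NONE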